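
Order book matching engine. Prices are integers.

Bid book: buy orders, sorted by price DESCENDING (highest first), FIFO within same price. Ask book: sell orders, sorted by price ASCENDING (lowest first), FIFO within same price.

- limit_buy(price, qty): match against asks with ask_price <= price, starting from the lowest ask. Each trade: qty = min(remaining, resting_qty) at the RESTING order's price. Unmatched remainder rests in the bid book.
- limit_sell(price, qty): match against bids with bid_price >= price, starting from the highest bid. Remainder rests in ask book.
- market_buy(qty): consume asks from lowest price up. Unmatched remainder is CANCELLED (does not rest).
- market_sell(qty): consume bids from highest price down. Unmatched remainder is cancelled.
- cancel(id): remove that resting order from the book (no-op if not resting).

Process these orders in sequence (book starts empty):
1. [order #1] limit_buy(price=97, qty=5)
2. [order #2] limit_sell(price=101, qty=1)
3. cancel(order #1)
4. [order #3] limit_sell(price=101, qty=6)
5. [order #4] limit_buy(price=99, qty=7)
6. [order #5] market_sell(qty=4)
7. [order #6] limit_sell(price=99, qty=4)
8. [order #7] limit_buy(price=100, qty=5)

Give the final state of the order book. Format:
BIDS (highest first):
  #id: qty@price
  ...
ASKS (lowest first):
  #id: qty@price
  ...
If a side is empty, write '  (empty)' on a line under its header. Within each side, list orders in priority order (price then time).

Answer: BIDS (highest first):
  #7: 4@100
ASKS (lowest first):
  #2: 1@101
  #3: 6@101

Derivation:
After op 1 [order #1] limit_buy(price=97, qty=5): fills=none; bids=[#1:5@97] asks=[-]
After op 2 [order #2] limit_sell(price=101, qty=1): fills=none; bids=[#1:5@97] asks=[#2:1@101]
After op 3 cancel(order #1): fills=none; bids=[-] asks=[#2:1@101]
After op 4 [order #3] limit_sell(price=101, qty=6): fills=none; bids=[-] asks=[#2:1@101 #3:6@101]
After op 5 [order #4] limit_buy(price=99, qty=7): fills=none; bids=[#4:7@99] asks=[#2:1@101 #3:6@101]
After op 6 [order #5] market_sell(qty=4): fills=#4x#5:4@99; bids=[#4:3@99] asks=[#2:1@101 #3:6@101]
After op 7 [order #6] limit_sell(price=99, qty=4): fills=#4x#6:3@99; bids=[-] asks=[#6:1@99 #2:1@101 #3:6@101]
After op 8 [order #7] limit_buy(price=100, qty=5): fills=#7x#6:1@99; bids=[#7:4@100] asks=[#2:1@101 #3:6@101]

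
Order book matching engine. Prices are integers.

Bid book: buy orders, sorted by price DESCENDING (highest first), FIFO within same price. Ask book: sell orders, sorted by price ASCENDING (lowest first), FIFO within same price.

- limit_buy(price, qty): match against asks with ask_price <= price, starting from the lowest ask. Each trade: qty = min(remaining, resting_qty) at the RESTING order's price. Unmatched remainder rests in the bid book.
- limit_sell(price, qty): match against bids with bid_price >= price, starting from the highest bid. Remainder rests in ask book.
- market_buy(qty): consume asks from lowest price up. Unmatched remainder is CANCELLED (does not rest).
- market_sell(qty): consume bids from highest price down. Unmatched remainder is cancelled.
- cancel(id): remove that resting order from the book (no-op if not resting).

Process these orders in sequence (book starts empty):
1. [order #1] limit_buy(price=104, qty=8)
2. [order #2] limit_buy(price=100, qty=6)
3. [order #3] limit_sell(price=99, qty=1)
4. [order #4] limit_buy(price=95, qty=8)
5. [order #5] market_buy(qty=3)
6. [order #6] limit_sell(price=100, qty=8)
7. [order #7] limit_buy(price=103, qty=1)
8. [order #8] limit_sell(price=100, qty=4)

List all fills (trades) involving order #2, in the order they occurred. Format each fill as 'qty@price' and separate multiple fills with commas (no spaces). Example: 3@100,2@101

After op 1 [order #1] limit_buy(price=104, qty=8): fills=none; bids=[#1:8@104] asks=[-]
After op 2 [order #2] limit_buy(price=100, qty=6): fills=none; bids=[#1:8@104 #2:6@100] asks=[-]
After op 3 [order #3] limit_sell(price=99, qty=1): fills=#1x#3:1@104; bids=[#1:7@104 #2:6@100] asks=[-]
After op 4 [order #4] limit_buy(price=95, qty=8): fills=none; bids=[#1:7@104 #2:6@100 #4:8@95] asks=[-]
After op 5 [order #5] market_buy(qty=3): fills=none; bids=[#1:7@104 #2:6@100 #4:8@95] asks=[-]
After op 6 [order #6] limit_sell(price=100, qty=8): fills=#1x#6:7@104 #2x#6:1@100; bids=[#2:5@100 #4:8@95] asks=[-]
After op 7 [order #7] limit_buy(price=103, qty=1): fills=none; bids=[#7:1@103 #2:5@100 #4:8@95] asks=[-]
After op 8 [order #8] limit_sell(price=100, qty=4): fills=#7x#8:1@103 #2x#8:3@100; bids=[#2:2@100 #4:8@95] asks=[-]

Answer: 1@100,3@100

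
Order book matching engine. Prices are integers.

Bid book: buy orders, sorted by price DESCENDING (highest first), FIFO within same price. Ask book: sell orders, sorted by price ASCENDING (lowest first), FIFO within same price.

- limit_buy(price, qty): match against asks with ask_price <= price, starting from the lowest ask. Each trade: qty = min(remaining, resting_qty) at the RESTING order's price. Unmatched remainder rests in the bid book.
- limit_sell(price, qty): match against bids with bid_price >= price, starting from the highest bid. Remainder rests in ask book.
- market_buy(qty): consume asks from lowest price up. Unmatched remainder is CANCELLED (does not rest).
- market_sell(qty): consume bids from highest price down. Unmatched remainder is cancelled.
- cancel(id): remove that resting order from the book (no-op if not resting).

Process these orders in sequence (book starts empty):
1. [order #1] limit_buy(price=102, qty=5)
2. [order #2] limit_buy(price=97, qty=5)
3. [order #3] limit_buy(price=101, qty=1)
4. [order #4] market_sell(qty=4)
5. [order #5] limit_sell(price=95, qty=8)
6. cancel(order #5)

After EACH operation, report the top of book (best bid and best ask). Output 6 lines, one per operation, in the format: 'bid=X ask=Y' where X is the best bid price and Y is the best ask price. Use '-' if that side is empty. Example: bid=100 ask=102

Answer: bid=102 ask=-
bid=102 ask=-
bid=102 ask=-
bid=102 ask=-
bid=- ask=95
bid=- ask=-

Derivation:
After op 1 [order #1] limit_buy(price=102, qty=5): fills=none; bids=[#1:5@102] asks=[-]
After op 2 [order #2] limit_buy(price=97, qty=5): fills=none; bids=[#1:5@102 #2:5@97] asks=[-]
After op 3 [order #3] limit_buy(price=101, qty=1): fills=none; bids=[#1:5@102 #3:1@101 #2:5@97] asks=[-]
After op 4 [order #4] market_sell(qty=4): fills=#1x#4:4@102; bids=[#1:1@102 #3:1@101 #2:5@97] asks=[-]
After op 5 [order #5] limit_sell(price=95, qty=8): fills=#1x#5:1@102 #3x#5:1@101 #2x#5:5@97; bids=[-] asks=[#5:1@95]
After op 6 cancel(order #5): fills=none; bids=[-] asks=[-]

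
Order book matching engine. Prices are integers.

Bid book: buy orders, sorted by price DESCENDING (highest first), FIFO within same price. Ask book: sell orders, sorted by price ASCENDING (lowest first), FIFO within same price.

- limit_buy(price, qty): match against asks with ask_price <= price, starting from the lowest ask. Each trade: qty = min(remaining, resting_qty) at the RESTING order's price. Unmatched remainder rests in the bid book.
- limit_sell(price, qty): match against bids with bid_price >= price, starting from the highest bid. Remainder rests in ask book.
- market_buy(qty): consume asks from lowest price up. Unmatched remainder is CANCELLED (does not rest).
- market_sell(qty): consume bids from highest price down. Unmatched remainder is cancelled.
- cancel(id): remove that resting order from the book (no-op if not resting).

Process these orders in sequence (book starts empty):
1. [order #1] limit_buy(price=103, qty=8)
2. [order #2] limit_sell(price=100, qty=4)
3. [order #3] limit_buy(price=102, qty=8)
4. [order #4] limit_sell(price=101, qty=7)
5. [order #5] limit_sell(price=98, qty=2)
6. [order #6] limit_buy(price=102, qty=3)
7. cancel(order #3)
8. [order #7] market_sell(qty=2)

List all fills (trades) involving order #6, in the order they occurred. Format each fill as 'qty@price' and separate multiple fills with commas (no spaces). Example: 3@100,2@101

Answer: 2@102

Derivation:
After op 1 [order #1] limit_buy(price=103, qty=8): fills=none; bids=[#1:8@103] asks=[-]
After op 2 [order #2] limit_sell(price=100, qty=4): fills=#1x#2:4@103; bids=[#1:4@103] asks=[-]
After op 3 [order #3] limit_buy(price=102, qty=8): fills=none; bids=[#1:4@103 #3:8@102] asks=[-]
After op 4 [order #4] limit_sell(price=101, qty=7): fills=#1x#4:4@103 #3x#4:3@102; bids=[#3:5@102] asks=[-]
After op 5 [order #5] limit_sell(price=98, qty=2): fills=#3x#5:2@102; bids=[#3:3@102] asks=[-]
After op 6 [order #6] limit_buy(price=102, qty=3): fills=none; bids=[#3:3@102 #6:3@102] asks=[-]
After op 7 cancel(order #3): fills=none; bids=[#6:3@102] asks=[-]
After op 8 [order #7] market_sell(qty=2): fills=#6x#7:2@102; bids=[#6:1@102] asks=[-]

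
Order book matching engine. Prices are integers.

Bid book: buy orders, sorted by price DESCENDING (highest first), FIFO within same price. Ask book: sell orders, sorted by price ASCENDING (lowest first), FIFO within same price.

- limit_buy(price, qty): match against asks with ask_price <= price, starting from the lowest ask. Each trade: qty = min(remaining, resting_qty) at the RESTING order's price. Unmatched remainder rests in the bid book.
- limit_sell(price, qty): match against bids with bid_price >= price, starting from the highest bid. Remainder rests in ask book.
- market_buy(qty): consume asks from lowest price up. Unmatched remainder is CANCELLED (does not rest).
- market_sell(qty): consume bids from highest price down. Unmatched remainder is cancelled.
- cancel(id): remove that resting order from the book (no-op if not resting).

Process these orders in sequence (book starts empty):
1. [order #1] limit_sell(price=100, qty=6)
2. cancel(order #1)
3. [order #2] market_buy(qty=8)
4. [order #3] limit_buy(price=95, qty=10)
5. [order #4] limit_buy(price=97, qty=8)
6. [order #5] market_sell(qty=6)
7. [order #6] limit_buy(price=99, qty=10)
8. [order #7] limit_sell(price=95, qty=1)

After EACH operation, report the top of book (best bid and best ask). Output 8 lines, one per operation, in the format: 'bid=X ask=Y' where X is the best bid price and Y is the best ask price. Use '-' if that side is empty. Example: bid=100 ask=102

Answer: bid=- ask=100
bid=- ask=-
bid=- ask=-
bid=95 ask=-
bid=97 ask=-
bid=97 ask=-
bid=99 ask=-
bid=99 ask=-

Derivation:
After op 1 [order #1] limit_sell(price=100, qty=6): fills=none; bids=[-] asks=[#1:6@100]
After op 2 cancel(order #1): fills=none; bids=[-] asks=[-]
After op 3 [order #2] market_buy(qty=8): fills=none; bids=[-] asks=[-]
After op 4 [order #3] limit_buy(price=95, qty=10): fills=none; bids=[#3:10@95] asks=[-]
After op 5 [order #4] limit_buy(price=97, qty=8): fills=none; bids=[#4:8@97 #3:10@95] asks=[-]
After op 6 [order #5] market_sell(qty=6): fills=#4x#5:6@97; bids=[#4:2@97 #3:10@95] asks=[-]
After op 7 [order #6] limit_buy(price=99, qty=10): fills=none; bids=[#6:10@99 #4:2@97 #3:10@95] asks=[-]
After op 8 [order #7] limit_sell(price=95, qty=1): fills=#6x#7:1@99; bids=[#6:9@99 #4:2@97 #3:10@95] asks=[-]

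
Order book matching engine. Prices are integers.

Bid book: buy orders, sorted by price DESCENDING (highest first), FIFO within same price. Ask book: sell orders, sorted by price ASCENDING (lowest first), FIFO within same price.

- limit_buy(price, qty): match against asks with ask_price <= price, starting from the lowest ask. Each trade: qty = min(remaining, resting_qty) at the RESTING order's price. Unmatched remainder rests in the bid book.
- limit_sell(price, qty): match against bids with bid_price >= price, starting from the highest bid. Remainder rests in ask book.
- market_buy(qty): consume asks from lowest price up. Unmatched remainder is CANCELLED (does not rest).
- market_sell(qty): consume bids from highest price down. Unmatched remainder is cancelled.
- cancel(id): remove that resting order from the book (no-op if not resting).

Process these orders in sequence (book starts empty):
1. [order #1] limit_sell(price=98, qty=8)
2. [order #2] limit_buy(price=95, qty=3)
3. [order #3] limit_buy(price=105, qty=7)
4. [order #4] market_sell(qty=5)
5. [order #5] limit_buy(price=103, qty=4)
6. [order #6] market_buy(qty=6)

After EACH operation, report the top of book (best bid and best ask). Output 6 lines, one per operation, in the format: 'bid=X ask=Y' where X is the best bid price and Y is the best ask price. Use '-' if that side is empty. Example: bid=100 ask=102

After op 1 [order #1] limit_sell(price=98, qty=8): fills=none; bids=[-] asks=[#1:8@98]
After op 2 [order #2] limit_buy(price=95, qty=3): fills=none; bids=[#2:3@95] asks=[#1:8@98]
After op 3 [order #3] limit_buy(price=105, qty=7): fills=#3x#1:7@98; bids=[#2:3@95] asks=[#1:1@98]
After op 4 [order #4] market_sell(qty=5): fills=#2x#4:3@95; bids=[-] asks=[#1:1@98]
After op 5 [order #5] limit_buy(price=103, qty=4): fills=#5x#1:1@98; bids=[#5:3@103] asks=[-]
After op 6 [order #6] market_buy(qty=6): fills=none; bids=[#5:3@103] asks=[-]

Answer: bid=- ask=98
bid=95 ask=98
bid=95 ask=98
bid=- ask=98
bid=103 ask=-
bid=103 ask=-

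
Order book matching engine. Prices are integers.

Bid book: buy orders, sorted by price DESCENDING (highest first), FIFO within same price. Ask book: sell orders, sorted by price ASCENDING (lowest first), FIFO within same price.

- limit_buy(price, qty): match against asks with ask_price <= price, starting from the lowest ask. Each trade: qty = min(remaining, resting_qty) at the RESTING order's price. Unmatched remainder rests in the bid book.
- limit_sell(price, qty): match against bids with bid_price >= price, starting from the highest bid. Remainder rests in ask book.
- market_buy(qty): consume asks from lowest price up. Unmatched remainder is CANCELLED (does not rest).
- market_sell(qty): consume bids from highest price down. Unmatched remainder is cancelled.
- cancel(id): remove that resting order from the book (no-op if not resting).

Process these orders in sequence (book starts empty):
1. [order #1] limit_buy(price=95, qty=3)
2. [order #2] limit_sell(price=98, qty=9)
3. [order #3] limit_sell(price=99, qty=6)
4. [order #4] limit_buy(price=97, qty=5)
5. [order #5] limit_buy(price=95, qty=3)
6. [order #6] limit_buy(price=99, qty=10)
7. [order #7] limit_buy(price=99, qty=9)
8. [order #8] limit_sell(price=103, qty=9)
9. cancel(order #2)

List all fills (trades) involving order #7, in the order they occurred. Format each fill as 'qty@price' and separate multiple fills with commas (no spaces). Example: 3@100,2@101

Answer: 5@99

Derivation:
After op 1 [order #1] limit_buy(price=95, qty=3): fills=none; bids=[#1:3@95] asks=[-]
After op 2 [order #2] limit_sell(price=98, qty=9): fills=none; bids=[#1:3@95] asks=[#2:9@98]
After op 3 [order #3] limit_sell(price=99, qty=6): fills=none; bids=[#1:3@95] asks=[#2:9@98 #3:6@99]
After op 4 [order #4] limit_buy(price=97, qty=5): fills=none; bids=[#4:5@97 #1:3@95] asks=[#2:9@98 #3:6@99]
After op 5 [order #5] limit_buy(price=95, qty=3): fills=none; bids=[#4:5@97 #1:3@95 #5:3@95] asks=[#2:9@98 #3:6@99]
After op 6 [order #6] limit_buy(price=99, qty=10): fills=#6x#2:9@98 #6x#3:1@99; bids=[#4:5@97 #1:3@95 #5:3@95] asks=[#3:5@99]
After op 7 [order #7] limit_buy(price=99, qty=9): fills=#7x#3:5@99; bids=[#7:4@99 #4:5@97 #1:3@95 #5:3@95] asks=[-]
After op 8 [order #8] limit_sell(price=103, qty=9): fills=none; bids=[#7:4@99 #4:5@97 #1:3@95 #5:3@95] asks=[#8:9@103]
After op 9 cancel(order #2): fills=none; bids=[#7:4@99 #4:5@97 #1:3@95 #5:3@95] asks=[#8:9@103]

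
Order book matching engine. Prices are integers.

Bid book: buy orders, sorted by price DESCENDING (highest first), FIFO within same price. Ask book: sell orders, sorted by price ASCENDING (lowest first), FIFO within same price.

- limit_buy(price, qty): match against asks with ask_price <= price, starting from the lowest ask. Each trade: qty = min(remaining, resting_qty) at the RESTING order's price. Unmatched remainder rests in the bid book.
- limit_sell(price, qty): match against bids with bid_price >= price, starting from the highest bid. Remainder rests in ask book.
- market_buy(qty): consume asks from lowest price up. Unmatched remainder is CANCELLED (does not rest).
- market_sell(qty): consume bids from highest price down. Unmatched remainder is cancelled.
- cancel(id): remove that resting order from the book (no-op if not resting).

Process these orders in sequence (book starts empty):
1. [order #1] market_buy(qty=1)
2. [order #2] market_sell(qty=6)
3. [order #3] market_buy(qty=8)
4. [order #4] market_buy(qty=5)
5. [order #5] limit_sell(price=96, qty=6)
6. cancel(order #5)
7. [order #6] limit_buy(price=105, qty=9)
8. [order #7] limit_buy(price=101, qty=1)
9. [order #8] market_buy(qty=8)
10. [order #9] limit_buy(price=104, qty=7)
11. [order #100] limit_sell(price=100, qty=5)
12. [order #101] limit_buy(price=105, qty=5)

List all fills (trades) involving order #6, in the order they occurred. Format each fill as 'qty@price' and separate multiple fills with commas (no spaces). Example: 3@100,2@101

Answer: 5@105

Derivation:
After op 1 [order #1] market_buy(qty=1): fills=none; bids=[-] asks=[-]
After op 2 [order #2] market_sell(qty=6): fills=none; bids=[-] asks=[-]
After op 3 [order #3] market_buy(qty=8): fills=none; bids=[-] asks=[-]
After op 4 [order #4] market_buy(qty=5): fills=none; bids=[-] asks=[-]
After op 5 [order #5] limit_sell(price=96, qty=6): fills=none; bids=[-] asks=[#5:6@96]
After op 6 cancel(order #5): fills=none; bids=[-] asks=[-]
After op 7 [order #6] limit_buy(price=105, qty=9): fills=none; bids=[#6:9@105] asks=[-]
After op 8 [order #7] limit_buy(price=101, qty=1): fills=none; bids=[#6:9@105 #7:1@101] asks=[-]
After op 9 [order #8] market_buy(qty=8): fills=none; bids=[#6:9@105 #7:1@101] asks=[-]
After op 10 [order #9] limit_buy(price=104, qty=7): fills=none; bids=[#6:9@105 #9:7@104 #7:1@101] asks=[-]
After op 11 [order #100] limit_sell(price=100, qty=5): fills=#6x#100:5@105; bids=[#6:4@105 #9:7@104 #7:1@101] asks=[-]
After op 12 [order #101] limit_buy(price=105, qty=5): fills=none; bids=[#6:4@105 #101:5@105 #9:7@104 #7:1@101] asks=[-]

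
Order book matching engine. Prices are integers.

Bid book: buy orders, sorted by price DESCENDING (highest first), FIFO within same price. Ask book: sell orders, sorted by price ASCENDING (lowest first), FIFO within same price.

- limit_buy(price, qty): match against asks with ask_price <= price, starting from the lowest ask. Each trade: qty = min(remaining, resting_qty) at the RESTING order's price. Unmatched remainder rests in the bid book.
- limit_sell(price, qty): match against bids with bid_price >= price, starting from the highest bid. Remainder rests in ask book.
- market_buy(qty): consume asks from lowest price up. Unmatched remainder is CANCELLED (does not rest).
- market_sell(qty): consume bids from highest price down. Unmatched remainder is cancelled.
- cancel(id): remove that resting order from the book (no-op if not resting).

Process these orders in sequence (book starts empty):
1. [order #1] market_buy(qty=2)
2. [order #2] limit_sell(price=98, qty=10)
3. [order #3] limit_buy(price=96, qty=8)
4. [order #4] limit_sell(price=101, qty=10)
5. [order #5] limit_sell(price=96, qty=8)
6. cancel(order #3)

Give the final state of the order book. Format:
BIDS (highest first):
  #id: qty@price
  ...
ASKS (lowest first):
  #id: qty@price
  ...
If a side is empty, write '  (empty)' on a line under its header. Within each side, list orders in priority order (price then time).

After op 1 [order #1] market_buy(qty=2): fills=none; bids=[-] asks=[-]
After op 2 [order #2] limit_sell(price=98, qty=10): fills=none; bids=[-] asks=[#2:10@98]
After op 3 [order #3] limit_buy(price=96, qty=8): fills=none; bids=[#3:8@96] asks=[#2:10@98]
After op 4 [order #4] limit_sell(price=101, qty=10): fills=none; bids=[#3:8@96] asks=[#2:10@98 #4:10@101]
After op 5 [order #5] limit_sell(price=96, qty=8): fills=#3x#5:8@96; bids=[-] asks=[#2:10@98 #4:10@101]
After op 6 cancel(order #3): fills=none; bids=[-] asks=[#2:10@98 #4:10@101]

Answer: BIDS (highest first):
  (empty)
ASKS (lowest first):
  #2: 10@98
  #4: 10@101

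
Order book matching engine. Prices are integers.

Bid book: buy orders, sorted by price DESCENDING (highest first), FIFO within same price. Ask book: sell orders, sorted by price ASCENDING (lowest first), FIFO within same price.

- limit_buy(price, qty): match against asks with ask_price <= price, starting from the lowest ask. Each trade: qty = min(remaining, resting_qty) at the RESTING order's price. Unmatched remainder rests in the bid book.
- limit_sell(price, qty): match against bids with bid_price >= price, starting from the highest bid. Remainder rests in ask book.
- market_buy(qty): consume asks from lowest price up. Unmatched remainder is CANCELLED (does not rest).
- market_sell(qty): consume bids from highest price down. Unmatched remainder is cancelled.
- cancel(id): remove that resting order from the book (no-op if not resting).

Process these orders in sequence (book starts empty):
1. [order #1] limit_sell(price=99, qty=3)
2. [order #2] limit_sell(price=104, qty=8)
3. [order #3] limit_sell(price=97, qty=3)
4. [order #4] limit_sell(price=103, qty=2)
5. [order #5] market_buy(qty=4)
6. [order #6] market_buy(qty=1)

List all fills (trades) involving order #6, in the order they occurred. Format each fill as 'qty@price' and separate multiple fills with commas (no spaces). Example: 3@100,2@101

After op 1 [order #1] limit_sell(price=99, qty=3): fills=none; bids=[-] asks=[#1:3@99]
After op 2 [order #2] limit_sell(price=104, qty=8): fills=none; bids=[-] asks=[#1:3@99 #2:8@104]
After op 3 [order #3] limit_sell(price=97, qty=3): fills=none; bids=[-] asks=[#3:3@97 #1:3@99 #2:8@104]
After op 4 [order #4] limit_sell(price=103, qty=2): fills=none; bids=[-] asks=[#3:3@97 #1:3@99 #4:2@103 #2:8@104]
After op 5 [order #5] market_buy(qty=4): fills=#5x#3:3@97 #5x#1:1@99; bids=[-] asks=[#1:2@99 #4:2@103 #2:8@104]
After op 6 [order #6] market_buy(qty=1): fills=#6x#1:1@99; bids=[-] asks=[#1:1@99 #4:2@103 #2:8@104]

Answer: 1@99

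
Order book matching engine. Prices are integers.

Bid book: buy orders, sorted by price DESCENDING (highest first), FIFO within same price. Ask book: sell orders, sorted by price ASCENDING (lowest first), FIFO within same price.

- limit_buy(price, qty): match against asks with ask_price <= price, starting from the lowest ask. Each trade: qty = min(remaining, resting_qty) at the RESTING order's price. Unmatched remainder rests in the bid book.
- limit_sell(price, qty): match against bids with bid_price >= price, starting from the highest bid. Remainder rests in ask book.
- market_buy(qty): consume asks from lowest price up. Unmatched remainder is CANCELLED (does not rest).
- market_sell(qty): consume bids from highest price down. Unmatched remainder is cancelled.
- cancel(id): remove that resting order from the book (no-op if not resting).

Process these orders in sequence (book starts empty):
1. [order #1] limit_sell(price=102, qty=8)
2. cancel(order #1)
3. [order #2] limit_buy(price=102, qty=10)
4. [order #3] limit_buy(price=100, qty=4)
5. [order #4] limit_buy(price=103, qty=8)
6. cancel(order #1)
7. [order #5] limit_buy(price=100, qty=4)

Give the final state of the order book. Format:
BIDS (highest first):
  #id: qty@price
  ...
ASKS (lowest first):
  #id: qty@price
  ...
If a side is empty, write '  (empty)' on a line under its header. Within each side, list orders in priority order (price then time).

Answer: BIDS (highest first):
  #4: 8@103
  #2: 10@102
  #3: 4@100
  #5: 4@100
ASKS (lowest first):
  (empty)

Derivation:
After op 1 [order #1] limit_sell(price=102, qty=8): fills=none; bids=[-] asks=[#1:8@102]
After op 2 cancel(order #1): fills=none; bids=[-] asks=[-]
After op 3 [order #2] limit_buy(price=102, qty=10): fills=none; bids=[#2:10@102] asks=[-]
After op 4 [order #3] limit_buy(price=100, qty=4): fills=none; bids=[#2:10@102 #3:4@100] asks=[-]
After op 5 [order #4] limit_buy(price=103, qty=8): fills=none; bids=[#4:8@103 #2:10@102 #3:4@100] asks=[-]
After op 6 cancel(order #1): fills=none; bids=[#4:8@103 #2:10@102 #3:4@100] asks=[-]
After op 7 [order #5] limit_buy(price=100, qty=4): fills=none; bids=[#4:8@103 #2:10@102 #3:4@100 #5:4@100] asks=[-]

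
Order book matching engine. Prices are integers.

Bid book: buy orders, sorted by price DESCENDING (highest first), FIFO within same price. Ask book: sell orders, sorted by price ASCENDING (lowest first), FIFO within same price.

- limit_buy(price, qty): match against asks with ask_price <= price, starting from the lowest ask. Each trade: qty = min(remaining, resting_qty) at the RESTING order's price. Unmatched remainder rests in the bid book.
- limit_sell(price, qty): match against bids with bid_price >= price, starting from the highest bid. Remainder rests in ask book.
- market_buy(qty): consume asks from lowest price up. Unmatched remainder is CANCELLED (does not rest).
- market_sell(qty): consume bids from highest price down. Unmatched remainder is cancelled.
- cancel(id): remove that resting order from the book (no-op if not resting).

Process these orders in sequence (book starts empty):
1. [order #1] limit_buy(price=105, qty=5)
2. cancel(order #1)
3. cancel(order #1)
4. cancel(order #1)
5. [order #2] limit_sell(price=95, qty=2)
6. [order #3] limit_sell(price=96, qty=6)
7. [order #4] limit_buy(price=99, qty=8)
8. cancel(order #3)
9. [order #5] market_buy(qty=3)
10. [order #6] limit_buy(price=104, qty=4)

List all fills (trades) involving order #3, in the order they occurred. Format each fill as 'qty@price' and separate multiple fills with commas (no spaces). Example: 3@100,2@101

Answer: 6@96

Derivation:
After op 1 [order #1] limit_buy(price=105, qty=5): fills=none; bids=[#1:5@105] asks=[-]
After op 2 cancel(order #1): fills=none; bids=[-] asks=[-]
After op 3 cancel(order #1): fills=none; bids=[-] asks=[-]
After op 4 cancel(order #1): fills=none; bids=[-] asks=[-]
After op 5 [order #2] limit_sell(price=95, qty=2): fills=none; bids=[-] asks=[#2:2@95]
After op 6 [order #3] limit_sell(price=96, qty=6): fills=none; bids=[-] asks=[#2:2@95 #3:6@96]
After op 7 [order #4] limit_buy(price=99, qty=8): fills=#4x#2:2@95 #4x#3:6@96; bids=[-] asks=[-]
After op 8 cancel(order #3): fills=none; bids=[-] asks=[-]
After op 9 [order #5] market_buy(qty=3): fills=none; bids=[-] asks=[-]
After op 10 [order #6] limit_buy(price=104, qty=4): fills=none; bids=[#6:4@104] asks=[-]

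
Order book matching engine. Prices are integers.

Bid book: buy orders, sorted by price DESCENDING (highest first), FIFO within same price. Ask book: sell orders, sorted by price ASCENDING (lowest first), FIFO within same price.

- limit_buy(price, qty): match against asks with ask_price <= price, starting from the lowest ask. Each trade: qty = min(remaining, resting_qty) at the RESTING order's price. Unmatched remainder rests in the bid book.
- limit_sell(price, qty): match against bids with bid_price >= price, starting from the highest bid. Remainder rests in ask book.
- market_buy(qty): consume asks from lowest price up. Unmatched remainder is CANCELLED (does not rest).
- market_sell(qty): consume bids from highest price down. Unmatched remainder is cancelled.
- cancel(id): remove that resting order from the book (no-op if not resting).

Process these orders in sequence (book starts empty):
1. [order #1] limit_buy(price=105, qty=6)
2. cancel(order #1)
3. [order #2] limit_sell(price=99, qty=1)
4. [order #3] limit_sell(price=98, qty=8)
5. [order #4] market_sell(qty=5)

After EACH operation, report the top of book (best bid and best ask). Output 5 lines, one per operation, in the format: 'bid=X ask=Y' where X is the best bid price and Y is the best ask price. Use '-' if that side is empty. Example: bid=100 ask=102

After op 1 [order #1] limit_buy(price=105, qty=6): fills=none; bids=[#1:6@105] asks=[-]
After op 2 cancel(order #1): fills=none; bids=[-] asks=[-]
After op 3 [order #2] limit_sell(price=99, qty=1): fills=none; bids=[-] asks=[#2:1@99]
After op 4 [order #3] limit_sell(price=98, qty=8): fills=none; bids=[-] asks=[#3:8@98 #2:1@99]
After op 5 [order #4] market_sell(qty=5): fills=none; bids=[-] asks=[#3:8@98 #2:1@99]

Answer: bid=105 ask=-
bid=- ask=-
bid=- ask=99
bid=- ask=98
bid=- ask=98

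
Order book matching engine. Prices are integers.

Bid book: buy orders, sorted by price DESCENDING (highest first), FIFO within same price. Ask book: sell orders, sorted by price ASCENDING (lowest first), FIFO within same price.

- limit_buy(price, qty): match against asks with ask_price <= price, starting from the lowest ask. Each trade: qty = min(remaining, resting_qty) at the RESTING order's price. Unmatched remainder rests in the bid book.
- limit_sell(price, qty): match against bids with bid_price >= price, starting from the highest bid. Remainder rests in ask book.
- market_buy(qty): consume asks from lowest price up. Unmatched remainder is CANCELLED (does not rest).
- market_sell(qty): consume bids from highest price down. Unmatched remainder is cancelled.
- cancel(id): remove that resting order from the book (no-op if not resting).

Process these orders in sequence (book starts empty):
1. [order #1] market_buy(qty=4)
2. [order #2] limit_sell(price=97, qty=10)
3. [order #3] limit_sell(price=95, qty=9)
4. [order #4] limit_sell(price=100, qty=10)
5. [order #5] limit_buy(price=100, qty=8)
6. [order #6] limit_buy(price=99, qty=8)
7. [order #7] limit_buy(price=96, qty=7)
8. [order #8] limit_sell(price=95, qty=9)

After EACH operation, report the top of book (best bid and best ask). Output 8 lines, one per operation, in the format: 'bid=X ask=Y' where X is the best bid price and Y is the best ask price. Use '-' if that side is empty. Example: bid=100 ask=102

Answer: bid=- ask=-
bid=- ask=97
bid=- ask=95
bid=- ask=95
bid=- ask=95
bid=- ask=97
bid=96 ask=97
bid=- ask=95

Derivation:
After op 1 [order #1] market_buy(qty=4): fills=none; bids=[-] asks=[-]
After op 2 [order #2] limit_sell(price=97, qty=10): fills=none; bids=[-] asks=[#2:10@97]
After op 3 [order #3] limit_sell(price=95, qty=9): fills=none; bids=[-] asks=[#3:9@95 #2:10@97]
After op 4 [order #4] limit_sell(price=100, qty=10): fills=none; bids=[-] asks=[#3:9@95 #2:10@97 #4:10@100]
After op 5 [order #5] limit_buy(price=100, qty=8): fills=#5x#3:8@95; bids=[-] asks=[#3:1@95 #2:10@97 #4:10@100]
After op 6 [order #6] limit_buy(price=99, qty=8): fills=#6x#3:1@95 #6x#2:7@97; bids=[-] asks=[#2:3@97 #4:10@100]
After op 7 [order #7] limit_buy(price=96, qty=7): fills=none; bids=[#7:7@96] asks=[#2:3@97 #4:10@100]
After op 8 [order #8] limit_sell(price=95, qty=9): fills=#7x#8:7@96; bids=[-] asks=[#8:2@95 #2:3@97 #4:10@100]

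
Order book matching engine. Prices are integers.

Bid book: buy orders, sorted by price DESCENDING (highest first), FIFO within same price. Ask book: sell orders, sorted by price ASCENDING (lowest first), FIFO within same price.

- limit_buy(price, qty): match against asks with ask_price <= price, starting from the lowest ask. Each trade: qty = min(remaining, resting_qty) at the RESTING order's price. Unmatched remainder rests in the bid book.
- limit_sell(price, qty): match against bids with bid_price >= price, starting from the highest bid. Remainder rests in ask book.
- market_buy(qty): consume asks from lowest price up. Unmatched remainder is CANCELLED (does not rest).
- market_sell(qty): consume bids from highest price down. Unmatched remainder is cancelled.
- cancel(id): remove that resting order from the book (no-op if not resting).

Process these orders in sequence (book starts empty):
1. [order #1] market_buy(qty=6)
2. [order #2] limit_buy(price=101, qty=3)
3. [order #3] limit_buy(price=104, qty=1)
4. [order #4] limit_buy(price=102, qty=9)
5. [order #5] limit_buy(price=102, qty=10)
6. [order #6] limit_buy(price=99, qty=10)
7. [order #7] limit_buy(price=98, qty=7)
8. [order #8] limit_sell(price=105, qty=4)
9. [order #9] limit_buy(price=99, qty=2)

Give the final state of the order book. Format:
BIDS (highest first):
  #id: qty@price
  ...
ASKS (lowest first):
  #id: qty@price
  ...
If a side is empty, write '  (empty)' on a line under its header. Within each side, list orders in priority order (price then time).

Answer: BIDS (highest first):
  #3: 1@104
  #4: 9@102
  #5: 10@102
  #2: 3@101
  #6: 10@99
  #9: 2@99
  #7: 7@98
ASKS (lowest first):
  #8: 4@105

Derivation:
After op 1 [order #1] market_buy(qty=6): fills=none; bids=[-] asks=[-]
After op 2 [order #2] limit_buy(price=101, qty=3): fills=none; bids=[#2:3@101] asks=[-]
After op 3 [order #3] limit_buy(price=104, qty=1): fills=none; bids=[#3:1@104 #2:3@101] asks=[-]
After op 4 [order #4] limit_buy(price=102, qty=9): fills=none; bids=[#3:1@104 #4:9@102 #2:3@101] asks=[-]
After op 5 [order #5] limit_buy(price=102, qty=10): fills=none; bids=[#3:1@104 #4:9@102 #5:10@102 #2:3@101] asks=[-]
After op 6 [order #6] limit_buy(price=99, qty=10): fills=none; bids=[#3:1@104 #4:9@102 #5:10@102 #2:3@101 #6:10@99] asks=[-]
After op 7 [order #7] limit_buy(price=98, qty=7): fills=none; bids=[#3:1@104 #4:9@102 #5:10@102 #2:3@101 #6:10@99 #7:7@98] asks=[-]
After op 8 [order #8] limit_sell(price=105, qty=4): fills=none; bids=[#3:1@104 #4:9@102 #5:10@102 #2:3@101 #6:10@99 #7:7@98] asks=[#8:4@105]
After op 9 [order #9] limit_buy(price=99, qty=2): fills=none; bids=[#3:1@104 #4:9@102 #5:10@102 #2:3@101 #6:10@99 #9:2@99 #7:7@98] asks=[#8:4@105]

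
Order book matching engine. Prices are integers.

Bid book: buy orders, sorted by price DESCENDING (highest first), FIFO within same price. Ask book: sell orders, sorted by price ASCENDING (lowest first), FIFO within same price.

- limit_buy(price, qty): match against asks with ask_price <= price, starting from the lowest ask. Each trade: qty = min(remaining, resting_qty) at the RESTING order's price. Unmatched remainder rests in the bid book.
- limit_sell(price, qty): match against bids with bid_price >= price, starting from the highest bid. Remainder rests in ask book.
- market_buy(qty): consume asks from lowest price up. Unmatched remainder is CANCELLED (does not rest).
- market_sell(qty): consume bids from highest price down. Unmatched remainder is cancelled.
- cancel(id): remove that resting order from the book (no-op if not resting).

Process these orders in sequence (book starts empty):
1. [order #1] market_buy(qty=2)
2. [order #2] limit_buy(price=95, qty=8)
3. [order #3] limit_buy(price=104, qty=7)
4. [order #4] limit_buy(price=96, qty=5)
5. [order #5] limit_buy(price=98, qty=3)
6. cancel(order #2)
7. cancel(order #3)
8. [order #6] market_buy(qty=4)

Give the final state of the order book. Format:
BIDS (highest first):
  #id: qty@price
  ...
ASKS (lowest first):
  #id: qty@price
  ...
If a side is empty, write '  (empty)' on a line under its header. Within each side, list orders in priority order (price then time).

Answer: BIDS (highest first):
  #5: 3@98
  #4: 5@96
ASKS (lowest first):
  (empty)

Derivation:
After op 1 [order #1] market_buy(qty=2): fills=none; bids=[-] asks=[-]
After op 2 [order #2] limit_buy(price=95, qty=8): fills=none; bids=[#2:8@95] asks=[-]
After op 3 [order #3] limit_buy(price=104, qty=7): fills=none; bids=[#3:7@104 #2:8@95] asks=[-]
After op 4 [order #4] limit_buy(price=96, qty=5): fills=none; bids=[#3:7@104 #4:5@96 #2:8@95] asks=[-]
After op 5 [order #5] limit_buy(price=98, qty=3): fills=none; bids=[#3:7@104 #5:3@98 #4:5@96 #2:8@95] asks=[-]
After op 6 cancel(order #2): fills=none; bids=[#3:7@104 #5:3@98 #4:5@96] asks=[-]
After op 7 cancel(order #3): fills=none; bids=[#5:3@98 #4:5@96] asks=[-]
After op 8 [order #6] market_buy(qty=4): fills=none; bids=[#5:3@98 #4:5@96] asks=[-]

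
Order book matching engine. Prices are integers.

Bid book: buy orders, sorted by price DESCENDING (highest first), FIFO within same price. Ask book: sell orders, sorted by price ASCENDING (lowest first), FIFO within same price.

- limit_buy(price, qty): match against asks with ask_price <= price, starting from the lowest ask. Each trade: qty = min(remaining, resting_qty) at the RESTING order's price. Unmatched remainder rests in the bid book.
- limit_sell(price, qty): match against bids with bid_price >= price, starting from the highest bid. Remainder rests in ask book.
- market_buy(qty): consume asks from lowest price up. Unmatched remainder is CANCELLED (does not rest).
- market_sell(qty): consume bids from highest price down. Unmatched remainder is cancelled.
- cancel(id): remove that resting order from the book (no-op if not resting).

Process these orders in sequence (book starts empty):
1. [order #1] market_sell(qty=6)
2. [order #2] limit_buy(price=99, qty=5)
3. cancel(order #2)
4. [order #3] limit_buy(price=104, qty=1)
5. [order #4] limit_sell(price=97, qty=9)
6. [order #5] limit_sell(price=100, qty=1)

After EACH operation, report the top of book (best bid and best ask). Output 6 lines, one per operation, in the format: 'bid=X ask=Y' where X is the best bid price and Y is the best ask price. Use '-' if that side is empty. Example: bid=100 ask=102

Answer: bid=- ask=-
bid=99 ask=-
bid=- ask=-
bid=104 ask=-
bid=- ask=97
bid=- ask=97

Derivation:
After op 1 [order #1] market_sell(qty=6): fills=none; bids=[-] asks=[-]
After op 2 [order #2] limit_buy(price=99, qty=5): fills=none; bids=[#2:5@99] asks=[-]
After op 3 cancel(order #2): fills=none; bids=[-] asks=[-]
After op 4 [order #3] limit_buy(price=104, qty=1): fills=none; bids=[#3:1@104] asks=[-]
After op 5 [order #4] limit_sell(price=97, qty=9): fills=#3x#4:1@104; bids=[-] asks=[#4:8@97]
After op 6 [order #5] limit_sell(price=100, qty=1): fills=none; bids=[-] asks=[#4:8@97 #5:1@100]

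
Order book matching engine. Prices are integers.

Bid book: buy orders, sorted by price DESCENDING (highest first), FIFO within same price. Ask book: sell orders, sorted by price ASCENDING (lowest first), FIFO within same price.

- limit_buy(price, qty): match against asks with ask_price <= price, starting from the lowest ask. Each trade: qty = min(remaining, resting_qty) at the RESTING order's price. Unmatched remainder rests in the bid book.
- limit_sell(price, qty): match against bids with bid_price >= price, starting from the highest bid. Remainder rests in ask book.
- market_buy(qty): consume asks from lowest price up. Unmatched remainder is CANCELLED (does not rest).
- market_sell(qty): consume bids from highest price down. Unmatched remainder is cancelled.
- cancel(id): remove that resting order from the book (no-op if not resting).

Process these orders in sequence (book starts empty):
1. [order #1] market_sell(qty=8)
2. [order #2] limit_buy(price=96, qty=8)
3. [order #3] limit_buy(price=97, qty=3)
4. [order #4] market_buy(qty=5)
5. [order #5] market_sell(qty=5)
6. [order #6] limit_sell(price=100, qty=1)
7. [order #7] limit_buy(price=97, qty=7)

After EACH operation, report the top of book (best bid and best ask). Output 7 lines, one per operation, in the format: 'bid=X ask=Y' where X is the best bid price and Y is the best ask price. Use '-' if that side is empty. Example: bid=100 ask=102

Answer: bid=- ask=-
bid=96 ask=-
bid=97 ask=-
bid=97 ask=-
bid=96 ask=-
bid=96 ask=100
bid=97 ask=100

Derivation:
After op 1 [order #1] market_sell(qty=8): fills=none; bids=[-] asks=[-]
After op 2 [order #2] limit_buy(price=96, qty=8): fills=none; bids=[#2:8@96] asks=[-]
After op 3 [order #3] limit_buy(price=97, qty=3): fills=none; bids=[#3:3@97 #2:8@96] asks=[-]
After op 4 [order #4] market_buy(qty=5): fills=none; bids=[#3:3@97 #2:8@96] asks=[-]
After op 5 [order #5] market_sell(qty=5): fills=#3x#5:3@97 #2x#5:2@96; bids=[#2:6@96] asks=[-]
After op 6 [order #6] limit_sell(price=100, qty=1): fills=none; bids=[#2:6@96] asks=[#6:1@100]
After op 7 [order #7] limit_buy(price=97, qty=7): fills=none; bids=[#7:7@97 #2:6@96] asks=[#6:1@100]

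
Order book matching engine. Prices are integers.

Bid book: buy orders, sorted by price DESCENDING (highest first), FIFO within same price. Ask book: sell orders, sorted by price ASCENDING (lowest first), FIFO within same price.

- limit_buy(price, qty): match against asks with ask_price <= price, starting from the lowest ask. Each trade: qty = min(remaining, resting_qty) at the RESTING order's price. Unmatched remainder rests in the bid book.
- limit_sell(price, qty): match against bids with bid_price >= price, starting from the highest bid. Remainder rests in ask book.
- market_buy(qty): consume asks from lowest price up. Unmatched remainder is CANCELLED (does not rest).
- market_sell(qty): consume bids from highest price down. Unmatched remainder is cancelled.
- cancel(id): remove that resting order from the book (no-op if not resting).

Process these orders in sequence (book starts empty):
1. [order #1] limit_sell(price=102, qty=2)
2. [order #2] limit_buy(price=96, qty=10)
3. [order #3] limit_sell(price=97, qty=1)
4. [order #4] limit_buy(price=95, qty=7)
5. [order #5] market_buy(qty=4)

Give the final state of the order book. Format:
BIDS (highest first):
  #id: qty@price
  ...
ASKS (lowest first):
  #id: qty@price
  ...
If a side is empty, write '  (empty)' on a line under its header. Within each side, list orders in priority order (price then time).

Answer: BIDS (highest first):
  #2: 10@96
  #4: 7@95
ASKS (lowest first):
  (empty)

Derivation:
After op 1 [order #1] limit_sell(price=102, qty=2): fills=none; bids=[-] asks=[#1:2@102]
After op 2 [order #2] limit_buy(price=96, qty=10): fills=none; bids=[#2:10@96] asks=[#1:2@102]
After op 3 [order #3] limit_sell(price=97, qty=1): fills=none; bids=[#2:10@96] asks=[#3:1@97 #1:2@102]
After op 4 [order #4] limit_buy(price=95, qty=7): fills=none; bids=[#2:10@96 #4:7@95] asks=[#3:1@97 #1:2@102]
After op 5 [order #5] market_buy(qty=4): fills=#5x#3:1@97 #5x#1:2@102; bids=[#2:10@96 #4:7@95] asks=[-]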